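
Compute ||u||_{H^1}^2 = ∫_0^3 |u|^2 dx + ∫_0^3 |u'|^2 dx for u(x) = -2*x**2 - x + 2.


||u||_{H^1}^2 = 1947/5

The H^1 norm (squared) on an interval (0, L) is
  ||u||_{H^1}^2 = ∫_0^L u(x)^2 dx + ∫_0^L u'(x)^2 dx.
Compute u'(x) = -4*x - 1.
Then u(x)^2 = 4*x**4 + 4*x**3 - 7*x**2 - 4*x + 4 and u'(x)^2 = 16*x**2 + 8*x + 1.
Integrate each monomial from 0 to 3 using ∫_0^3 c·x^n dx = c·3^(n+1)/(n+1):
  ∫_0^3 u(x)^2 dx = ∫_0^3 (4*x^4 + 4*x^3 - 7*x^2 - 4*x + 4) dx. Term by term:
    ∫_0^3 4*x^4 dx = 972/5;  ∫_0^3 4*x^3 dx = 81;  ∫_0^3 -7*x^2 dx = -63;
    ∫_0^3 -4*x dx = -18;  ∫_0^3 4 dx = 12.
  Sum: 972/5 + 81 − 63 − 18 + 12 = 1032/5.
  ∫_0^3 u'(x)^2 dx = ∫_0^3 (16*x^2 + 8*x + 1) dx. Term by term:
    ∫_0^3 16*x^2 dx = 144;  ∫_0^3 8*x dx = 36;  ∫_0^3 1 dx = 3.
  Sum: 144 + 36 + 3 = 183.
Adding: ||u||_{H^1}^2 = 1032/5 + 183 = 1947/5.


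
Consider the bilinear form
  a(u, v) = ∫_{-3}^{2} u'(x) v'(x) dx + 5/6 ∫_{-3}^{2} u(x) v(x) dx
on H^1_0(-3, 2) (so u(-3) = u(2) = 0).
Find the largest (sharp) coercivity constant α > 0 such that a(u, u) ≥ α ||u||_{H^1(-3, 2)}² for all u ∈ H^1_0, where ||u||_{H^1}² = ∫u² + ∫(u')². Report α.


α = (π^2 + 125/6)/(π^2 + 25)

Coercivity of a(·,·) on H^1_0(-3, 2) means a(u, u) ≥ α ||u||_{H^1}² for every u ∈ H^1_0.
The interval has length L = 5, and Poincaré/coercivity depend only on L. Here a(u, u) = ∫(u')² + (5/6)·∫u².
Here 0 < c = 5/6 < 1. The condition a(u,u) ≥ α||u||_{H^1}² reads (1−α)∫(u')² ≥ (α−c)∫u². Any admissible α is ≤ 1 (rapidly oscillating u have ∫u²/∫(u')² → 0), and α = 1 would force 0 ≥ (1−c)∫u², impossible since c < 1; so 1−α > 0. By the sharp Poincaré inequality on H^1_0 of an interval of length L, ∫(u')² ≥ (π/L)²∫u² with equality for the first sine mode sin(π(x−x₀)/L) (x₀ the left endpoint), so the inequality holds for all u iff (1−α)(π/L)² ≥ α − c, i.e. α ≤ ((π/L)² + c)/((π/L)² + 1) = (1 + c(L/π)²)/(1 + (L/π)²). With (π/L)² = π^2/25 and c = 5/6, the largest admissible constant is α = ((π/L)² + c)/((π/L)² + 1).
Simplifying, α = (π^2 + 125/6)/(π^2 + 25).


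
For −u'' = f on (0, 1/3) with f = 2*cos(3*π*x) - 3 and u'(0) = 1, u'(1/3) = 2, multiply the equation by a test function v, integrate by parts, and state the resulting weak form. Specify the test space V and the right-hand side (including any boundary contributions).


V = H^1(0, 1/3) (v unrestricted at boundary; u is determined up to an additive constant); weak form: ∫_0^1/3 u'v' dx = ∫_0^1/3 (2*cos(3*π*x) - 3) v dx + 2·v(1/3) − v(0) for all v ∈ V.

Multiply both sides by a test function v and integrate from 0 to 1/3:
  ∫_0^1/3 −u''(x) v(x) dx = ∫_0^1/3 f(x) v(x) dx.
Integrate the LHS by parts once:
  ∫_0^1/3 −u'' v dx = −[u'(x) v(x)]_0^1/3 + ∫_0^1/3 u'(x) v'(x) dx.
Thus ∫_0^1/3 u'(x) v'(x) dx = ∫_0^1/3 f(x) v(x) dx + [u'(x) v(x)]_0^1/3.
Choose V so that boundary terms are either known or forced to vanish.
u has inhomogeneous Neumann u'(0) = 1, u'(1/3) = 2. [u' v]_0^1/3 = (2)·v(1/3) − (1)·v(0) = 2·v(1/3) − v(0). Take V = H^1(0, 1/3); boundary term becomes part of RHS.
Weak formulation: find u (satisfying any essential BC) such that ∫_0^1/3 u'(x) v'(x) dx = ∫_0^1/3 f v dx + 2·v(1/3) − v(0) for all v ∈ V (Neumann data are natural BCs: they enter the RHS as boundary terms).
Substituting f(x) = 2*cos(3*π*x) - 3, the right-hand side is ∫_0^1/3 (2*cos(3*π*x) - 3) v dx + 2·v(1/3) − v(0).
Compatibility check (pure Neumann): taking v ≡ 1 ∈ V gives 0 = ∫_0^1/3 f dx + (2) − (1), i.e. ∫_0^1/3 f dx must equal u'(0) − u'(1/3) = -1. Indeed ∫_0^1/3 (2*cos(3*π*x) - 3) dx = -1, so the data are compatible. The solution is then unique only up to an additive constant (fix it e.g. by requiring ∫_0^1/3 u dx = 0).


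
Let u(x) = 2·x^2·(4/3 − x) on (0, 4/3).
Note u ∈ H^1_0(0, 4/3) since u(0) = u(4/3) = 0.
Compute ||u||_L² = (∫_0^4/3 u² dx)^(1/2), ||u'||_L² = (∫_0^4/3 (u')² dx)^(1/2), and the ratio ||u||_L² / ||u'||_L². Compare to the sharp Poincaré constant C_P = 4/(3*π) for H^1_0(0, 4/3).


||u||_L² / ||u'||_L² = 2*sqrt(14)/21 < C_P = 4/(3*π).

u(x) = 2·x^2·(4/3 − x), so u'(x) = 2*x*(8 - 9*x)/3.
u(x) = 2·x^2·(4/3 − x) vanishes at x = 0 and x = 4/3, so u ∈ H^1_0(0, 4/3). Differentiate via the product rule and integrate the resulting polynomials term by term.
  ∫_0^4/3 u² dx = ∫_0^4/3 (4*x^6 - 32*x^5/3 + 64*x^4/9) dx. Term by term:
    ∫_0^4/3 4*x^6 dx = 65536/15309;  ∫_0^4/3 -32*x^5/3 dx = -65536/6561;  ∫_0^4/3 64*x^4/9 dx = 65536/10935.
  Sum: 65536/15309 − 65536/6561 + 65536/10935 = 65536/229635.
  ∫_0^4/3 (u')² dx = ∫_0^4/3 (36*x^4 - 64*x^3 + 256*x^2/9) dx. Term by term:
    ∫_0^4/3 36*x^4 dx = 4096/135;  ∫_0^4/3 -64*x^3 dx = -4096/81;  ∫_0^4/3 256*x^2/9 dx = 16384/729.
  Sum: 4096/135 − 4096/81 + 16384/729 = 8192/3645.
∫_0^4/3 u² dx = 65536/229635, so ||u||_L² = 256*sqrt(35)/2835.
∫_0^4/3 (u')² dx = 8192/3645, so ||u'||_L² = 64*sqrt(10)/135.
Ratio ||u||_L² / ||u'||_L² = 2*sqrt(14)/21.
Sharp Poincaré constant on H^1_0(0, 4/3) is C_P = L/π = 4/(3*π), achieved by sin(3*π/4·x).
A polynomial bump cannot attain the sharp Poincaré constant (only the first sine eigenfunction does), so the ratio is strictly less than C_P, consistent with ||u||_L² ≤ C_P ||u'||_L².


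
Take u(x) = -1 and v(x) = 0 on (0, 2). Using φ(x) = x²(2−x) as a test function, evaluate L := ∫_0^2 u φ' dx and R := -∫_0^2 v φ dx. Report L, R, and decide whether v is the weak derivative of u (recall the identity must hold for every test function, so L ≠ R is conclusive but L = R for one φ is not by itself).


LHS = 0, RHS = 0. Yes, v = u' weakly.

u(x) = -1, classical derivative u'(x) = 0.
φ(x) = x²(2−x), so φ'(x) = x*(4 - 3*x).
Note φ(0) = φ(2) = 0, so the boundary term u·φ vanishes.
LHS = ∫_0^2 u(x) φ'(x) dx = ∫_0^2 (3*x^2 - 4*x) dx. Term by term:
  ∫_0^2 3*x^2 dx = 8;  ∫_0^2 -4*x dx = -8.
Sum: 8 − 8 = 0.
So LHS = 0.
∫_0^2 v(x) φ(x) dx = ∫_0^2 (0) dx. Term by term:
  ∫_0^2 0 dx = 0.
So RHS = -∫_0^2 v(x) φ(x) dx = 0.
LHS = RHS, so the identity holds for this test φ.
Moreover u is smooth here and v(x) = u'(x) = 0 pointwise, so the identity holds for every test function. Hence v is the weak derivative of u.


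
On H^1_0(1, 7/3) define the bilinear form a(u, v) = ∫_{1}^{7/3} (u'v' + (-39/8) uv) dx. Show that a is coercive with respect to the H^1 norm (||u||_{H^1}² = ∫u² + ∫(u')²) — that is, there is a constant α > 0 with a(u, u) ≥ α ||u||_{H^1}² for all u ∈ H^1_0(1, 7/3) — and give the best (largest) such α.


α = 3*(-26 + 3*π^2)/(16 + 9*π^2)

Coercivity of a(·,·) on H^1_0(1, 7/3) means a(u, u) ≥ α ||u||_{H^1}² for every u ∈ H^1_0.
The interval has length L = 4/3, and Poincaré/coercivity depend only on L. Here a(u, u) = ∫(u')² + (-39/8)·∫u².
Here c = -39/8 < 0 with |c| < (π/L)² = 9*π^2/16, so coercivity still holds. The condition a(u,u) ≥ α||u||_{H^1}² reads (1−α)∫(u')² ≥ (α−c)∫u². Any admissible α is ≤ 1 (rapidly oscillating u have ∫u²/∫(u')² → 0), and α = 1 would force 0 ≥ (1−c)∫u², impossible since c < 1; so 1−α > 0. By the sharp Poincaré inequality on H^1_0 of an interval of length L, ∫(u')² ≥ (π/L)²∫u² with equality for the first sine mode sin(π(x−x₀)/L) (x₀ the left endpoint), so the inequality holds for all u iff (1−α)(π/L)² ≥ α − c, i.e. α ≤ ((π/L)² + c)/((π/L)² + 1) = (1 + c(L/π)²)/(1 + (L/π)²). (Direct route, valid since c ≤ 0: Poincaré gives c∫u² ≥ c(L/π)²∫(u')², so a(u,u) ≥ (1 + c(L/π)²)∫(u')², while ||u||_{H^1}² ≤ (1 + (L/π)²)∫(u')²; dividing yields the same α.) With (π/L)² = 9*π^2/16 and c = -39/8, the largest admissible constant is α = ((π/L)² + c)/((π/L)² + 1).
Simplifying, α = 3*(-26 + 3*π^2)/(16 + 9*π^2).


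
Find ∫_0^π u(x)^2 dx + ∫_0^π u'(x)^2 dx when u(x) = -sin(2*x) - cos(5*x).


||u||_{H^1(0,π)}^2 = -208/21 + 31*π/2

u'(x) = 5*sin(5*x) - 2*cos(2*x).
Expand u² and (u')² and integrate term by term on (0, π), using: for integers n ≥ 1, ∫_0^π sin²(nx) dx = ∫_0^π cos²(nx) dx = π/2; for n ≠ n', ∫_0^π sin(nx)sin(n'x) dx = ∫_0^π cos(nx)cos(n'x) dx = 0; and by product-to-sum, ∫_0^π sin(nx)cos(n'x) dx = ½∫_0^π [sin((n+n')x) + sin((n−n')x)] dx, which is 0 when n+n' is even and 2n/(n²−n'²) when n+n' is odd (it need not vanish on (0, π)).
  u² squared terms: (-1)²·∫cos(5x)² dx = 1·π/2 = π/2;  (-1)²·∫sin(2x)² dx = 1·π/2 = π/2.
  u² cross terms: 2·(-1)·(-1)·∫cos(5x)·sin(2x) dx = 2·(-4/21) = -8/21.
  So ∫_0^π u² dx = π/2 + π/2 − 8/21 = -8/21 + π.
  (u')² squared terms: (-2)²·∫cos(2x)² dx = 4·π/2 = 2*π;  (5)²·∫sin(5x)² dx = 25·π/2 = 25*π/2.
  (u')² cross terms: 2·(-2)·(5)·∫cos(2x)·sin(5x) dx = -20·(10/21) = -200/21.
  So ∫_0^π (u')² dx = 2*π + 25*π/2 − 200/21 = -200/21 + 29*π/2.
||u||_{H^1}^2 = (-8/21 + π) + (-200/21 + 29*π/2) = -208/21 + 31*π/2.


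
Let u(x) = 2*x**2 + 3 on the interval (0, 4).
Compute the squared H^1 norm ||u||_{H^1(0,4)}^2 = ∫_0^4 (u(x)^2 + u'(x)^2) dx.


||u||_{H^1}^2 = 21788/15

The H^1 norm (squared) on an interval (0, L) is
  ||u||_{H^1}^2 = ∫_0^L u(x)^2 dx + ∫_0^L u'(x)^2 dx.
Compute u'(x) = 4*x.
Then u(x)^2 = 4*x**4 + 12*x**2 + 9 and u'(x)^2 = 16*x**2.
Integrate each monomial from 0 to 4 using ∫_0^4 c·x^n dx = c·4^(n+1)/(n+1):
  ∫_0^4 u(x)^2 dx = ∫_0^4 (4*x^4 + 12*x^2 + 9) dx. Term by term:
    ∫_0^4 4*x^4 dx = 4096/5;  ∫_0^4 12*x^2 dx = 256;  ∫_0^4 9 dx = 36.
  Sum: 4096/5 + 256 + 36 = 5556/5.
  ∫_0^4 u'(x)^2 dx = ∫_0^4 (16*x^2) dx. Term by term:
    ∫_0^4 16*x^2 dx = 1024/3.
Adding: ||u||_{H^1}^2 = 5556/5 + 1024/3 = 21788/15.


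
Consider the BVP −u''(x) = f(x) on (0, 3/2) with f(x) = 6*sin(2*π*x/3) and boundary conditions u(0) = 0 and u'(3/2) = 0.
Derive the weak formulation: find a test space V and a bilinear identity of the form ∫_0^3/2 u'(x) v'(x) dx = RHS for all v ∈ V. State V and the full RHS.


V = {v ∈ H^1(0, 3/2) : v(0) = 0} (test functions vanish at x = 0 where u is specified); weak form: ∫_0^3/2 u'v' dx = ∫_0^3/2 (6*sin(2*π*x/3)) v dx for all v ∈ V.

Multiply both sides by a test function v and integrate from 0 to 3/2:
  ∫_0^3/2 −u''(x) v(x) dx = ∫_0^3/2 f(x) v(x) dx.
Integrate the LHS by parts once:
  ∫_0^3/2 −u'' v dx = −[u'(x) v(x)]_0^3/2 + ∫_0^3/2 u'(x) v'(x) dx.
Thus ∫_0^3/2 u'(x) v'(x) dx = ∫_0^3/2 f(x) v(x) dx + [u'(x) v(x)]_0^3/2.
Choose V so that boundary terms are either known or forced to vanish.
Mixed BC: u(0) = 0 (Dirichlet) and u'(3/2) = 0 (Neumann). Define V = {v ∈ H^1(0, 3/2) : v(0) = 0}. Then [u' v]_0^3/2 = u'(3/2)·v(3/2) − u'(0)·0 = 0.
Weak formulation: find u (satisfying any essential BC) such that ∫_0^3/2 u'(x) v'(x) dx = ∫_0^3/2 f v dx for all v ∈ V (Dirichlet at 0 absorbed into V; the Neumann datum at x = 3/2 is zero, so no boundary term remains).
Substituting f(x) = 6*sin(2*π*x/3), the right-hand side is ∫_0^3/2 (6*sin(2*π*x/3)) v dx.


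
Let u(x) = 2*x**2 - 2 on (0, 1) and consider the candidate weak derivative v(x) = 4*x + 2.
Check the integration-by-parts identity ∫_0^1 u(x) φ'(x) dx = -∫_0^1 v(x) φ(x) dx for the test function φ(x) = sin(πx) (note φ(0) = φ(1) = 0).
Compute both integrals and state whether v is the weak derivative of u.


LHS = -4/π, RHS = -8/π. No, v is not the weak derivative of u.

u(x) = 2*x**2 - 2, classical derivative u'(x) = 4*x.
φ(x) = sin(πx), so φ'(x) = π*cos(π*x).
Note φ(0) = φ(1) = 0, so the boundary term u·φ vanishes.
LHS = ∫_0^1 u(x) φ'(x) dx = ∫_0^1 (2*π*x^2*cos(π*x) - 2*π*cos(π*x)) dx. Term by term:
  ∫_0^1 -2*π*cos(π*x) dx = 0;  ∫_0^1 2*π*x^2*cos(π*x) dx = -4/π.
Sum: 0 − 4/π = -4/π.
So LHS = -4/π.
∫_0^1 v(x) φ(x) dx = ∫_0^1 (4*x*sin(π*x) + 2*sin(π*x)) dx. Term by term:
  ∫_0^1 2*sin(π*x) dx = 4/π;  ∫_0^1 4*x*sin(π*x) dx = 4/π.
Sum: 4/π + 4/π = 8/π.
So RHS = -∫_0^1 v(x) φ(x) dx = -8/π.
LHS − RHS = 4/π ≠ 0, so the identity fails.
(For a valid weak derivative the identity must hold for EVERY test function, in particular this one. The failure shows v is NOT the weak derivative of u.)
Correct weak derivative would be u'(x) = 4*x.


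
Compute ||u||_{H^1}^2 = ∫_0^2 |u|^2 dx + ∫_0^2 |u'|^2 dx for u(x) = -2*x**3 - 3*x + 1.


||u||_{H^1}^2 = 17232/35

The H^1 norm (squared) on an interval (0, L) is
  ||u||_{H^1}^2 = ∫_0^L u(x)^2 dx + ∫_0^L u'(x)^2 dx.
Compute u'(x) = -6*x**2 - 3.
Then u(x)^2 = 4*x**6 + 12*x**4 - 4*x**3 + 9*x**2 - 6*x + 1 and u'(x)^2 = 36*x**4 + 36*x**2 + 9.
Integrate each monomial from 0 to 2 using ∫_0^2 c·x^n dx = c·2^(n+1)/(n+1):
  ∫_0^2 u(x)^2 dx = ∫_0^2 (4*x^6 + 12*x^4 - 4*x^3 + 9*x^2 - 6*x + 1) dx. Term by term:
    ∫_0^2 4*x^6 dx = 512/7;  ∫_0^2 12*x^4 dx = 384/5;  ∫_0^2 -4*x^3 dx = -16;
    ∫_0^2 9*x^2 dx = 24;  ∫_0^2 -6*x dx = -12;  ∫_0^2 1 dx = 2.
  Sum: 512/7 + 384/5 − 16 + 24 − 12 + 2 = 5178/35.
  ∫_0^2 u'(x)^2 dx = ∫_0^2 (36*x^4 + 36*x^2 + 9) dx. Term by term:
    ∫_0^2 36*x^4 dx = 1152/5;  ∫_0^2 36*x^2 dx = 96;  ∫_0^2 9 dx = 18.
  Sum: 1152/5 + 96 + 18 = 1722/5.
Adding: ||u||_{H^1}^2 = 5178/35 + 1722/5 = 17232/35.


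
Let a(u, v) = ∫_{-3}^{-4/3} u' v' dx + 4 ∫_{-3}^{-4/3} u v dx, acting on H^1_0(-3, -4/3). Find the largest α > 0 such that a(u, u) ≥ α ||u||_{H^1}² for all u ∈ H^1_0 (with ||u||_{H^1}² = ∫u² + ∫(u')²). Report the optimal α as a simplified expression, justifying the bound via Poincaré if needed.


α = 1

Coercivity of a(·,·) on H^1_0(-3, -4/3) means a(u, u) ≥ α ||u||_{H^1}² for every u ∈ H^1_0.
The interval has length L = 5/3, and Poincaré/coercivity depend only on L. Here a(u, u) = ∫(u')² + (4)·∫u².
Here c = 4 ≥ 1, so a(u,u) = ∫(u')² + c∫u² ≥ ∫(u')² + ∫u² = ||u||_{H^1}², i.e. α = 1 works. No larger α is possible: a(u,u) ≥ α||u||_{H^1}² means (1−α)∫(u')² ≥ (α−c)∫u², and for the modes u_n = sin(nπ(x−x₀)/L) (x₀ the left endpoint) one has ∫u_n²/∫(u_n')² = (L/(nπ))² → 0, so a(u_n,u_n)/||u_n||_{H^1}² → 1. Hence the optimal constant is α = 1.
Therefore α = 1.


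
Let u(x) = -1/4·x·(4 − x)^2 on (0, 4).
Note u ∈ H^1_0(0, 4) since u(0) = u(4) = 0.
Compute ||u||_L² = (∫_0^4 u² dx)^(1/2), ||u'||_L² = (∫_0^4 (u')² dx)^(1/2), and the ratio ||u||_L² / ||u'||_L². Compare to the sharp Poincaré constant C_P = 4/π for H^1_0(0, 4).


||u||_L² / ||u'||_L² = 2*sqrt(14)/7 < C_P = 4/π.

u(x) = -1/4·x·(4 − x)^2, so u'(x) = (4 - 3*x)*(x/4 - 1).
u(x) = -1/4·x·(4 − x)^2 vanishes at x = 0 and x = 4, so u ∈ H^1_0(0, 4). Differentiate via the product rule and integrate the resulting polynomials term by term.
  ∫_0^4 u² dx = ∫_0^4 (x^6/16 - x^5 + 6*x^4 - 16*x^3 + 16*x^2) dx. Term by term:
    ∫_0^4 x^6/16 dx = 1024/7;  ∫_0^4 -x^5 dx = -2048/3;  ∫_0^4 6*x^4 dx = 6144/5;
    ∫_0^4 -16*x^3 dx = -1024;  ∫_0^4 16*x^2 dx = 1024/3.
  Sum: 1024/7 − 2048/3 + 6144/5 − 1024 + 1024/3 = 1024/105.
  ∫_0^4 (u')² dx = ∫_0^4 (9*x^4/16 - 6*x^3 + 22*x^2 - 32*x + 16) dx. Term by term:
    ∫_0^4 9*x^4/16 dx = 576/5;  ∫_0^4 -6*x^3 dx = -384;  ∫_0^4 22*x^2 dx = 1408/3;
    ∫_0^4 -32*x dx = -256;  ∫_0^4 16 dx = 64.
  Sum: 576/5 − 384 + 1408/3 − 256 + 64 = 128/15.
∫_0^4 u² dx = 1024/105, so ||u||_L² = 32*sqrt(105)/105.
∫_0^4 (u')² dx = 128/15, so ||u'||_L² = 8*sqrt(30)/15.
Ratio ||u||_L² / ||u'||_L² = 2*sqrt(14)/7.
Sharp Poincaré constant on H^1_0(0, 4) is C_P = L/π = 4/π, achieved by sin(π/4·x).
A polynomial bump cannot attain the sharp Poincaré constant (only the first sine eigenfunction does), so the ratio is strictly less than C_P, consistent with ||u||_L² ≤ C_P ||u'||_L².


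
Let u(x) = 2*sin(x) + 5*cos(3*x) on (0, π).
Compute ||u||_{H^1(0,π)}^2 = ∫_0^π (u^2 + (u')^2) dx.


||u||_{H^1(0,π)}^2 = 129*π

u'(x) = -15*sin(3*x) + 2*cos(x).
Expand u² and (u')² and integrate term by term on (0, π), using: for integers n ≥ 1, ∫_0^π sin²(nx) dx = ∫_0^π cos²(nx) dx = π/2; for n ≠ n', ∫_0^π sin(nx)sin(n'x) dx = ∫_0^π cos(nx)cos(n'x) dx = 0; and by product-to-sum, ∫_0^π sin(nx)cos(n'x) dx = ½∫_0^π [sin((n+n')x) + sin((n−n')x)] dx, which is 0 when n+n' is even and 2n/(n²−n'²) when n+n' is odd (it need not vanish on (0, π)).
  u² squared terms: (2)²·∫sin(x)² dx = 4·π/2 = 2*π;  (5)²·∫cos(3x)² dx = 25·π/2 = 25*π/2.
  u² cross terms: 2·(2)·(5)·∫sin(x)·cos(3x) dx = 20·(0) = 0.
  So ∫_0^π u² dx = 2*π + 25*π/2 + 0 = 29*π/2.
  (u')² squared terms: (-15)²·∫sin(3x)² dx = 225·π/2 = 225*π/2;  (2)²·∫cos(x)² dx = 4·π/2 = 2*π.
  (u')² cross terms: 2·(-15)·(2)·∫sin(3x)·cos(x) dx = -60·(0) = 0.
  So ∫_0^π (u')² dx = 225*π/2 + 2*π + 0 = 229*π/2.
||u||_{H^1}^2 = (29*π/2) + (229*π/2) = 129*π.


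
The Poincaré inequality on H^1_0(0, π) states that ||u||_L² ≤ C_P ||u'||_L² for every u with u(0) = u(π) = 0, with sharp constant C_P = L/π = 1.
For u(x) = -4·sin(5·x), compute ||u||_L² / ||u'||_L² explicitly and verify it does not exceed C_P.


||u||_L² / ||u'||_L² = 1/5 < C_P = 1.

u(x) = -4·sin(5·x), so u'(x) = -20*cos(5*x).
Writing u(x) = A·sin(kπx/L) with A = -4 and k = 5, use ∫_0^L sin²(kπx/L) dx = L/2 and ∫_0^L cos²(kπx/L) dx = L/2.
u² = 16·sin²(5·x) and (u')² = 400·cos²(5·x), and each of sin², cos² integrates to L/2 = π/2 over (0, π).
∫_0^π u² dx = 8*π, so ||u||_L² = 2*sqrt(2)*sqrt(π).
∫_0^π (u')² dx = 200*π, so ||u'||_L² = 10*sqrt(2)*sqrt(π).
Ratio ||u||_L² / ||u'||_L² = 1/5.
Sharp Poincaré constant on H^1_0(0, π) is C_P = L/π = 1, achieved by sin(x).
This is the k = 5 harmonic; the ratio L/(kπ) is strictly less than C_P = L/π, consistent with the sharp inequality ||u||_L² ≤ C_P ||u'||_L².


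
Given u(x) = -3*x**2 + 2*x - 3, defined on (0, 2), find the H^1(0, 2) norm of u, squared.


||u||_{H^1}^2 = 1774/15

The H^1 norm (squared) on an interval (0, L) is
  ||u||_{H^1}^2 = ∫_0^L u(x)^2 dx + ∫_0^L u'(x)^2 dx.
Compute u'(x) = 2 - 6*x.
Then u(x)^2 = 9*x**4 - 12*x**3 + 22*x**2 - 12*x + 9 and u'(x)^2 = 36*x**2 - 24*x + 4.
Integrate each monomial from 0 to 2 using ∫_0^2 c·x^n dx = c·2^(n+1)/(n+1):
  ∫_0^2 u(x)^2 dx = ∫_0^2 (9*x^4 - 12*x^3 + 22*x^2 - 12*x + 9) dx. Term by term:
    ∫_0^2 9*x^4 dx = 288/5;  ∫_0^2 -12*x^3 dx = -48;  ∫_0^2 22*x^2 dx = 176/3;
    ∫_0^2 -12*x dx = -24;  ∫_0^2 9 dx = 18.
  Sum: 288/5 − 48 + 176/3 − 24 + 18 = 934/15.
  ∫_0^2 u'(x)^2 dx = ∫_0^2 (36*x^2 - 24*x + 4) dx. Term by term:
    ∫_0^2 36*x^2 dx = 96;  ∫_0^2 -24*x dx = -48;  ∫_0^2 4 dx = 8.
  Sum: 96 − 48 + 8 = 56.
Adding: ||u||_{H^1}^2 = 934/15 + 56 = 1774/15.


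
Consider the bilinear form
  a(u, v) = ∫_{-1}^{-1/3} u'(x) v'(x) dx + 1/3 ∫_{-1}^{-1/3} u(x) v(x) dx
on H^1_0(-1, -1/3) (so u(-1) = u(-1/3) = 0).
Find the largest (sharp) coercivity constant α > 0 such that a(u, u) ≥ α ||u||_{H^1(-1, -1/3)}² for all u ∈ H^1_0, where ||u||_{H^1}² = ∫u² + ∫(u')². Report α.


α = (4 + 27*π^2)/(3*(4 + 9*π^2))

Coercivity of a(·,·) on H^1_0(-1, -1/3) means a(u, u) ≥ α ||u||_{H^1}² for every u ∈ H^1_0.
The interval has length L = 2/3, and Poincaré/coercivity depend only on L. Here a(u, u) = ∫(u')² + (1/3)·∫u².
Here 0 < c = 1/3 < 1. The condition a(u,u) ≥ α||u||_{H^1}² reads (1−α)∫(u')² ≥ (α−c)∫u². Any admissible α is ≤ 1 (rapidly oscillating u have ∫u²/∫(u')² → 0), and α = 1 would force 0 ≥ (1−c)∫u², impossible since c < 1; so 1−α > 0. By the sharp Poincaré inequality on H^1_0 of an interval of length L, ∫(u')² ≥ (π/L)²∫u² with equality for the first sine mode sin(π(x−x₀)/L) (x₀ the left endpoint), so the inequality holds for all u iff (1−α)(π/L)² ≥ α − c, i.e. α ≤ ((π/L)² + c)/((π/L)² + 1) = (1 + c(L/π)²)/(1 + (L/π)²). With (π/L)² = 9*π^2/4 and c = 1/3, the largest admissible constant is α = ((π/L)² + c)/((π/L)² + 1).
Simplifying, α = (4 + 27*π^2)/(3*(4 + 9*π^2)).


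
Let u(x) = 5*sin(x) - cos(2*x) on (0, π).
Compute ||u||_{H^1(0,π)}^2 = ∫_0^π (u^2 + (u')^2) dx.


||u||_{H^1(0,π)}^2 = 100/3 + 55*π/2

u'(x) = 2*sin(2*x) + 5*cos(x).
Expand u² and (u')² and integrate term by term on (0, π), using: for integers n ≥ 1, ∫_0^π sin²(nx) dx = ∫_0^π cos²(nx) dx = π/2; for n ≠ n', ∫_0^π sin(nx)sin(n'x) dx = ∫_0^π cos(nx)cos(n'x) dx = 0; and by product-to-sum, ∫_0^π sin(nx)cos(n'x) dx = ½∫_0^π [sin((n+n')x) + sin((n−n')x)] dx, which is 0 when n+n' is even and 2n/(n²−n'²) when n+n' is odd (it need not vanish on (0, π)).
  u² squared terms: (-1)²·∫cos(2x)² dx = 1·π/2 = π/2;  (5)²·∫sin(x)² dx = 25·π/2 = 25*π/2.
  u² cross terms: 2·(-1)·(5)·∫cos(2x)·sin(x) dx = -10·(-2/3) = 20/3.
  So ∫_0^π u² dx = π/2 + 25*π/2 + 20/3 = 20/3 + 13*π.
  (u')² squared terms: (2)²·∫sin(2x)² dx = 4·π/2 = 2*π;  (5)²·∫cos(x)² dx = 25·π/2 = 25*π/2.
  (u')² cross terms: 2·(2)·(5)·∫sin(2x)·cos(x) dx = 20·(4/3) = 80/3.
  So ∫_0^π (u')² dx = 2*π + 25*π/2 + 80/3 = 80/3 + 29*π/2.
||u||_{H^1}^2 = (20/3 + 13*π) + (80/3 + 29*π/2) = 100/3 + 55*π/2.


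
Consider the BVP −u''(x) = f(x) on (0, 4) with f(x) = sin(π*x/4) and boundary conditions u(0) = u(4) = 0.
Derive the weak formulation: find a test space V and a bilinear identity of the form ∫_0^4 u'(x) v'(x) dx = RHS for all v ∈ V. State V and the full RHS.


V = H^1_0(0, 4) (so v(0) = v(4) = 0); weak form: ∫_0^4 u'v' dx = ∫_0^4 (sin(π*x/4)) v dx for all v ∈ V.

Multiply both sides by a test function v and integrate from 0 to 4:
  ∫_0^4 −u''(x) v(x) dx = ∫_0^4 f(x) v(x) dx.
Integrate the LHS by parts once:
  ∫_0^4 −u'' v dx = −[u'(x) v(x)]_0^4 + ∫_0^4 u'(x) v'(x) dx.
Thus ∫_0^4 u'(x) v'(x) dx = ∫_0^4 f(x) v(x) dx + [u'(x) v(x)]_0^4.
Choose V so that boundary terms are either known or forced to vanish.
u is Dirichlet: u(0) = u(4) = 0. Let V = H^1_0(0, 4); then v(0) = v(4) = 0, and [u' v]_0^4 = 0.
Weak formulation: find u (satisfying any essential BC) such that ∫_0^4 u'(x) v'(x) dx = ∫_0^4 f v dx for all v ∈ V.
Substituting f(x) = sin(π*x/4), the right-hand side is ∫_0^4 (sin(π*x/4)) v dx.


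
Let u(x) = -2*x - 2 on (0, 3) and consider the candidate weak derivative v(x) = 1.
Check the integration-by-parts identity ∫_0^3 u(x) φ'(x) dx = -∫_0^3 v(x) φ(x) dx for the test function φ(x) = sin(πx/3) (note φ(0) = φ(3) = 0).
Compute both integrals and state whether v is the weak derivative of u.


LHS = 12/π, RHS = -6/π. No, v is not the weak derivative of u.

u(x) = -2*x - 2, classical derivative u'(x) = -2.
φ(x) = sin(πx/3), so φ'(x) = π*cos(π*x/3)/3.
Note φ(0) = φ(3) = 0, so the boundary term u·φ vanishes.
LHS = ∫_0^3 u(x) φ'(x) dx = ∫_0^3 (-2*π*x*cos(π*x/3)/3 - 2*π*cos(π*x/3)/3) dx. Term by term:
  ∫_0^3 -2*π*cos(π*x/3)/3 dx = 0;  ∫_0^3 -2*π*x*cos(π*x/3)/3 dx = 12/π.
Sum: 0 + 12/π = 12/π.
So LHS = 12/π.
∫_0^3 v(x) φ(x) dx = ∫_0^3 (sin(π*x/3)) dx. Term by term:
  ∫_0^3 sin(π*x/3) dx = 6/π.
So RHS = -∫_0^3 v(x) φ(x) dx = -6/π.
LHS − RHS = 18/π ≠ 0, so the identity fails.
(For a valid weak derivative the identity must hold for EVERY test function, in particular this one. The failure shows v is NOT the weak derivative of u.)
Correct weak derivative would be u'(x) = -2.


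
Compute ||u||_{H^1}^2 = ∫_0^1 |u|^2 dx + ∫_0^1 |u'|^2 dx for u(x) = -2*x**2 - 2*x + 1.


||u||_{H^1}^2 = 287/15

The H^1 norm (squared) on an interval (0, L) is
  ||u||_{H^1}^2 = ∫_0^L u(x)^2 dx + ∫_0^L u'(x)^2 dx.
Compute u'(x) = -4*x - 2.
Then u(x)^2 = 4*x**4 + 8*x**3 - 4*x + 1 and u'(x)^2 = 16*x**2 + 16*x + 4.
Integrate each monomial from 0 to 1 using ∫_0^1 c·x^n dx = c·1^(n+1)/(n+1):
  ∫_0^1 u(x)^2 dx = ∫_0^1 (4*x^4 + 8*x^3 - 4*x + 1) dx. Term by term:
    ∫_0^1 4*x^4 dx = 4/5;  ∫_0^1 8*x^3 dx = 2;  ∫_0^1 -4*x dx = -2;
    ∫_0^1 1 dx = 1.
  Sum: 4/5 + 2 − 2 + 1 = 9/5.
  ∫_0^1 u'(x)^2 dx = ∫_0^1 (16*x^2 + 16*x + 4) dx. Term by term:
    ∫_0^1 16*x^2 dx = 16/3;  ∫_0^1 16*x dx = 8;  ∫_0^1 4 dx = 4.
  Sum: 16/3 + 8 + 4 = 52/3.
Adding: ||u||_{H^1}^2 = 9/5 + 52/3 = 287/15.


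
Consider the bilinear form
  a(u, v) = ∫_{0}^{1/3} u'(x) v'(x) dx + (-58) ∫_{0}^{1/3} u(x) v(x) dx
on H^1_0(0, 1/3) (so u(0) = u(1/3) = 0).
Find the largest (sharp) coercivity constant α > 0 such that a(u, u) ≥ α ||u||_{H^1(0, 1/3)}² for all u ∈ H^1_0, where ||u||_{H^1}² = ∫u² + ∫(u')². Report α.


α = (-58 + 9*π^2)/(1 + 9*π^2)

Coercivity of a(·,·) on H^1_0(0, 1/3) means a(u, u) ≥ α ||u||_{H^1}² for every u ∈ H^1_0.
The interval has length L = 1/3, and Poincaré/coercivity depend only on L. Here a(u, u) = ∫(u')² + (-58)·∫u².
Here c = -58 < 0 with |c| < (π/L)² = 9*π^2, so coercivity still holds. The condition a(u,u) ≥ α||u||_{H^1}² reads (1−α)∫(u')² ≥ (α−c)∫u². Any admissible α is ≤ 1 (rapidly oscillating u have ∫u²/∫(u')² → 0), and α = 1 would force 0 ≥ (1−c)∫u², impossible since c < 1; so 1−α > 0. By the sharp Poincaré inequality on H^1_0 of an interval of length L, ∫(u')² ≥ (π/L)²∫u² with equality for the first sine mode sin(π(x−x₀)/L) (x₀ the left endpoint), so the inequality holds for all u iff (1−α)(π/L)² ≥ α − c, i.e. α ≤ ((π/L)² + c)/((π/L)² + 1) = (1 + c(L/π)²)/(1 + (L/π)²). (Direct route, valid since c ≤ 0: Poincaré gives c∫u² ≥ c(L/π)²∫(u')², so a(u,u) ≥ (1 + c(L/π)²)∫(u')², while ||u||_{H^1}² ≤ (1 + (L/π)²)∫(u')²; dividing yields the same α.) With (π/L)² = 9*π^2 and c = -58, the largest admissible constant is α = ((π/L)² + c)/((π/L)² + 1).
Simplifying, α = (-58 + 9*π^2)/(1 + 9*π^2).


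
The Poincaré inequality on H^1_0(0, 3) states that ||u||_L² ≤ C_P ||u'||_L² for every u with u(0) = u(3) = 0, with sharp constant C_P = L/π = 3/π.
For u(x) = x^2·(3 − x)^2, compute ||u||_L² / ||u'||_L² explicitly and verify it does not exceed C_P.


||u||_L² / ||u'||_L² = sqrt(3)/2 < C_P = 3/π.

u(x) = x^2·(3 − x)^2, so u'(x) = 2*x*(x - 3)*(2*x - 3).
u(x) = x^2·(3 − x)^2 vanishes at x = 0 and x = 3, so u ∈ H^1_0(0, 3). Differentiate via the product rule and integrate the resulting polynomials term by term.
  ∫_0^3 u² dx = ∫_0^3 (x^8 - 12*x^7 + 54*x^6 - 108*x^5 + 81*x^4) dx. Term by term:
    ∫_0^3 x^8 dx = 2187;  ∫_0^3 -12*x^7 dx = -19683/2;  ∫_0^3 54*x^6 dx = 118098/7;
    ∫_0^3 -108*x^5 dx = -13122;  ∫_0^3 81*x^4 dx = 19683/5.
  Sum: 2187 − 19683/2 + 118098/7 − 13122 + 19683/5 = 2187/70.
  ∫_0^3 (u')² dx = ∫_0^3 (16*x^6 - 144*x^5 + 468*x^4 - 648*x^3 + 324*x^2) dx. Term by term:
    ∫_0^3 16*x^6 dx = 34992/7;  ∫_0^3 -144*x^5 dx = -17496;  ∫_0^3 468*x^4 dx = 113724/5;
    ∫_0^3 -648*x^3 dx = -13122;  ∫_0^3 324*x^2 dx = 2916.
  Sum: 34992/7 − 17496 + 113724/5 − 13122 + 2916 = 1458/35.
∫_0^3 u² dx = 2187/70, so ||u||_L² = 27*sqrt(210)/70.
∫_0^3 (u')² dx = 1458/35, so ||u'||_L² = 27*sqrt(70)/35.
Ratio ||u||_L² / ||u'||_L² = sqrt(3)/2.
Sharp Poincaré constant on H^1_0(0, 3) is C_P = L/π = 3/π, achieved by sin(π/3·x).
A polynomial bump cannot attain the sharp Poincaré constant (only the first sine eigenfunction does), so the ratio is strictly less than C_P, consistent with ||u||_L² ≤ C_P ||u'||_L².


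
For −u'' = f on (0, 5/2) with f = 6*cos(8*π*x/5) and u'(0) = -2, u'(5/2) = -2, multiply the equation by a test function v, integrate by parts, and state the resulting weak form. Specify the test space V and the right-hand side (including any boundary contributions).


V = H^1(0, 5/2) (v unrestricted at boundary; u is determined up to an additive constant); weak form: ∫_0^5/2 u'v' dx = ∫_0^5/2 (6*cos(8*π*x/5)) v dx − 2·v(5/2) + 2·v(0) for all v ∈ V.

Multiply both sides by a test function v and integrate from 0 to 5/2:
  ∫_0^5/2 −u''(x) v(x) dx = ∫_0^5/2 f(x) v(x) dx.
Integrate the LHS by parts once:
  ∫_0^5/2 −u'' v dx = −[u'(x) v(x)]_0^5/2 + ∫_0^5/2 u'(x) v'(x) dx.
Thus ∫_0^5/2 u'(x) v'(x) dx = ∫_0^5/2 f(x) v(x) dx + [u'(x) v(x)]_0^5/2.
Choose V so that boundary terms are either known or forced to vanish.
u has inhomogeneous Neumann u'(0) = -2, u'(5/2) = -2. [u' v]_0^5/2 = (-2)·v(5/2) − (-2)·v(0) = − 2·v(5/2) + 2·v(0). Take V = H^1(0, 5/2); boundary term becomes part of RHS.
Weak formulation: find u (satisfying any essential BC) such that ∫_0^5/2 u'(x) v'(x) dx = ∫_0^5/2 f v dx − 2·v(5/2) + 2·v(0) for all v ∈ V (Neumann data are natural BCs: they enter the RHS as boundary terms).
Substituting f(x) = 6*cos(8*π*x/5), the right-hand side is ∫_0^5/2 (6*cos(8*π*x/5)) v dx − 2·v(5/2) + 2·v(0).
Compatibility check (pure Neumann): taking v ≡ 1 ∈ V gives 0 = ∫_0^5/2 f dx + (-2) − (-2), i.e. ∫_0^5/2 f dx must equal u'(0) − u'(5/2) = 0. Indeed ∫_0^5/2 (6*cos(8*π*x/5)) dx = 0, so the data are compatible. The solution is then unique only up to an additive constant (fix it e.g. by requiring ∫_0^5/2 u dx = 0).


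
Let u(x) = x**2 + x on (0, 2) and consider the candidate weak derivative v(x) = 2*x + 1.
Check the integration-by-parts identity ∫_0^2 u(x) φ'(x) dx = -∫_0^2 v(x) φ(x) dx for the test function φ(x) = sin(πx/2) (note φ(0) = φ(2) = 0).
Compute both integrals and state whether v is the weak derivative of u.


LHS = -12/π, RHS = -12/π. Yes, v = u' weakly.

u(x) = x**2 + x, classical derivative u'(x) = 2*x + 1.
φ(x) = sin(πx/2), so φ'(x) = π*cos(π*x/2)/2.
Note φ(0) = φ(2) = 0, so the boundary term u·φ vanishes.
LHS = ∫_0^2 u(x) φ'(x) dx = ∫_0^2 (π*x^2*cos(π*x/2)/2 + π*x*cos(π*x/2)/2) dx. Term by term:
  ∫_0^2 π*x*cos(π*x/2)/2 dx = -4/π;  ∫_0^2 π*x^2*cos(π*x/2)/2 dx = -8/π.
Sum: -4/π − 8/π = -12/π.
So LHS = -12/π.
∫_0^2 v(x) φ(x) dx = ∫_0^2 (2*x*sin(π*x/2) + sin(π*x/2)) dx. Term by term:
  ∫_0^2 2*x*sin(π*x/2) dx = 8/π;  ∫_0^2 sin(π*x/2) dx = 4/π.
Sum: 8/π + 4/π = 12/π.
So RHS = -∫_0^2 v(x) φ(x) dx = -12/π.
LHS = RHS, so the identity holds for this test φ.
Moreover u is smooth here and v(x) = u'(x) = 2*x + 1 pointwise, so the identity holds for every test function. Hence v is the weak derivative of u.


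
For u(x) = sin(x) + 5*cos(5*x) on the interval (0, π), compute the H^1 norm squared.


||u||_{H^1(0,π)}^2 = 326*π

u'(x) = -25*sin(5*x) + cos(x).
Expand u² and (u')² and integrate term by term on (0, π), using: for integers n ≥ 1, ∫_0^π sin²(nx) dx = ∫_0^π cos²(nx) dx = π/2; for n ≠ n', ∫_0^π sin(nx)sin(n'x) dx = ∫_0^π cos(nx)cos(n'x) dx = 0; and by product-to-sum, ∫_0^π sin(nx)cos(n'x) dx = ½∫_0^π [sin((n+n')x) + sin((n−n')x)] dx, which is 0 when n+n' is even and 2n/(n²−n'²) when n+n' is odd (it need not vanish on (0, π)).
  u² squared terms: (5)²·∫cos(5x)² dx = 25·π/2 = 25*π/2;  (1)²·∫sin(x)² dx = 1·π/2 = π/2.
  u² cross terms: 2·(5)·(1)·∫cos(5x)·sin(x) dx = 10·(0) = 0.
  So ∫_0^π u² dx = 25*π/2 + π/2 + 0 = 13*π.
  (u')² squared terms: (-25)²·∫sin(5x)² dx = 625·π/2 = 625*π/2;  (1)²·∫cos(x)² dx = 1·π/2 = π/2.
  (u')² cross terms: 2·(-25)·(1)·∫sin(5x)·cos(x) dx = -50·(0) = 0.
  So ∫_0^π (u')² dx = 625*π/2 + π/2 + 0 = 313*π.
||u||_{H^1}^2 = (13*π) + (313*π) = 326*π.


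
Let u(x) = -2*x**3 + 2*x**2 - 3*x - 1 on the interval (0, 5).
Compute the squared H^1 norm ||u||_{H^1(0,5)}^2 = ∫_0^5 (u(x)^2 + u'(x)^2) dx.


||u||_{H^1}^2 = 1044950/21

The H^1 norm (squared) on an interval (0, L) is
  ||u||_{H^1}^2 = ∫_0^L u(x)^2 dx + ∫_0^L u'(x)^2 dx.
Compute u'(x) = -6*x**2 + 4*x - 3.
Then u(x)^2 = 4*x**6 - 8*x**5 + 16*x**4 - 8*x**3 + 5*x**2 + 6*x + 1 and u'(x)^2 = 36*x**4 - 48*x**3 + 52*x**2 - 24*x + 9.
Integrate each monomial from 0 to 5 using ∫_0^5 c·x^n dx = c·5^(n+1)/(n+1):
  ∫_0^5 u(x)^2 dx = ∫_0^5 (4*x^6 - 8*x^5 + 16*x^4 - 8*x^3 + 5*x^2 + 6*x + 1) dx. Term by term:
    ∫_0^5 4*x^6 dx = 312500/7;  ∫_0^5 -8*x^5 dx = -62500/3;  ∫_0^5 16*x^4 dx = 10000;
    ∫_0^5 -8*x^3 dx = -1250;  ∫_0^5 5*x^2 dx = 625/3;  ∫_0^5 6*x dx = 75;
    ∫_0^5 1 dx = 5.
  Sum: 312500/7 − 62500/3 + 10000 − 1250 + 625/3 + 75 + 5 = 229935/7.
  ∫_0^5 u'(x)^2 dx = ∫_0^5 (36*x^4 - 48*x^3 + 52*x^2 - 24*x + 9) dx. Term by term:
    ∫_0^5 36*x^4 dx = 22500;  ∫_0^5 -48*x^3 dx = -7500;  ∫_0^5 52*x^2 dx = 6500/3;
    ∫_0^5 -24*x dx = -300;  ∫_0^5 9 dx = 45.
  Sum: 22500 − 7500 + 6500/3 − 300 + 45 = 50735/3.
Adding: ||u||_{H^1}^2 = 229935/7 + 50735/3 = 1044950/21.


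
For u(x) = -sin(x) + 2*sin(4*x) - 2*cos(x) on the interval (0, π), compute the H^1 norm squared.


||u||_{H^1(0,π)}^2 = -128/15 + 39*π

u'(x) = 2*sin(x) - cos(x) + 8*cos(4*x).
Expand u² and (u')² and integrate term by term on (0, π), using: for integers n ≥ 1, ∫_0^π sin²(nx) dx = ∫_0^π cos²(nx) dx = π/2; for n ≠ n', ∫_0^π sin(nx)sin(n'x) dx = ∫_0^π cos(nx)cos(n'x) dx = 0; and by product-to-sum, ∫_0^π sin(nx)cos(n'x) dx = ½∫_0^π [sin((n+n')x) + sin((n−n')x)] dx, which is 0 when n+n' is even and 2n/(n²−n'²) when n+n' is odd (it need not vanish on (0, π)).
  u² squared terms: (-1)²·∫sin(x)² dx = 1·π/2 = π/2;  (-2)²·∫cos(x)² dx = 4·π/2 = 2*π;  (2)²·∫sin(4x)² dx = 4·π/2 = 2*π.
  u² cross terms: 2·(-1)·(-2)·∫sin(x)·cos(x) dx = 4·(0) = 0;  2·(-1)·(2)·∫sin(x)·sin(4x) dx = -4·(0) = 0;  2·(-2)·(2)·∫cos(x)·sin(4x) dx = -8·(8/15) = -64/15.
  So ∫_0^π u² dx = π/2 + 2*π + 2*π + 0 + 0 − 64/15 = -64/15 + 9*π/2.
  (u')² squared terms: (-1)²·∫cos(x)² dx = 1·π/2 = π/2;  (2)²·∫sin(x)² dx = 4·π/2 = 2*π;  (8)²·∫cos(4x)² dx = 64·π/2 = 32*π.
  (u')² cross terms: 2·(-1)·(2)·∫cos(x)·sin(x) dx = -4·(0) = 0;  2·(-1)·(8)·∫cos(x)·cos(4x) dx = -16·(0) = 0;  2·(2)·(8)·∫sin(x)·cos(4x) dx = 32·(-2/15) = -64/15.
  So ∫_0^π (u')² dx = π/2 + 2*π + 32*π + 0 + 0 − 64/15 = -64/15 + 69*π/2.
||u||_{H^1}^2 = (-64/15 + 9*π/2) + (-64/15 + 69*π/2) = -128/15 + 39*π.


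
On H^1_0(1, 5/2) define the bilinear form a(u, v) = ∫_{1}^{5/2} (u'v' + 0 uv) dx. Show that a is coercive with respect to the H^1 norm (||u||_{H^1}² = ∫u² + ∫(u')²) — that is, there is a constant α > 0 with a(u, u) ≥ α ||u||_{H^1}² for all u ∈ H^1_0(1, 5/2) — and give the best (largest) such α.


α = 4*π^2/(9 + 4*π^2)

Coercivity of a(·,·) on H^1_0(1, 5/2) means a(u, u) ≥ α ||u||_{H^1}² for every u ∈ H^1_0.
The interval has length L = 3/2, and Poincaré/coercivity depend only on L. Here a(u, u) = ∫(u')² + (0)·∫u².
Here c = 0, so a(u,u) = ∫(u')² alone. The condition a(u,u) ≥ α||u||_{H^1}² reads (1−α)∫(u')² ≥ (α−c)∫u². Any admissible α is ≤ 1 (rapidly oscillating u have ∫u²/∫(u')² → 0), and α = 1 would force 0 ≥ (1−c)∫u², impossible since c < 1; so 1−α > 0. By the sharp Poincaré inequality on H^1_0 of an interval of length L, ∫(u')² ≥ (π/L)²∫u² with equality for the first sine mode sin(π(x−x₀)/L) (x₀ the left endpoint), so the inequality holds for all u iff (1−α)(π/L)² ≥ α − c, i.e. α ≤ ((π/L)² + c)/((π/L)² + 1) = (1 + c(L/π)²)/(1 + (L/π)²). (Direct route, valid since c ≤ 0: Poincaré gives c∫u² ≥ c(L/π)²∫(u')², so a(u,u) ≥ (1 + c(L/π)²)∫(u')², while ||u||_{H^1}² ≤ (1 + (L/π)²)∫(u')²; dividing yields the same α.) With (π/L)² = 4*π^2/9 and c = 0, the largest admissible constant is α = ((π/L)² + c)/((π/L)² + 1).
Simplifying, α = 4*π^2/(9 + 4*π^2).


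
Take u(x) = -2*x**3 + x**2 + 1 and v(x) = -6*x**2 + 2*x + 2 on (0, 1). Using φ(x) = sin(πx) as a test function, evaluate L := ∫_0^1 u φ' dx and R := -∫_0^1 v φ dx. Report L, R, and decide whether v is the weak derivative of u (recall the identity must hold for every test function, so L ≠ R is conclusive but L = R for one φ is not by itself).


LHS = -24/π^3 + 4/π, RHS = -24/π^3. No, v is not the weak derivative of u.

u(x) = -2*x**3 + x**2 + 1, classical derivative u'(x) = -6*x**2 + 2*x.
φ(x) = sin(πx), so φ'(x) = π*cos(π*x).
Note φ(0) = φ(1) = 0, so the boundary term u·φ vanishes.
LHS = ∫_0^1 u(x) φ'(x) dx = ∫_0^1 (-2*π*x^3*cos(π*x) + π*x^2*cos(π*x) + π*cos(π*x)) dx. Term by term:
  ∫_0^1 π*cos(π*x) dx = 0;  ∫_0^1 π*x^2*cos(π*x) dx = -2/π;  ∫_0^1 -2*π*x^3*cos(π*x) dx = -24/π^3 + 6/π.
Sum: 0 − 2/π + -24/π^3 + 6/π = -24/π^3 + 4/π.
So LHS = -24/π^3 + 4/π.
∫_0^1 v(x) φ(x) dx = ∫_0^1 (-6*x^2*sin(π*x) + 2*x*sin(π*x) + 2*sin(π*x)) dx. Term by term:
  ∫_0^1 2*sin(π*x) dx = 4/π;  ∫_0^1 -6*x^2*sin(π*x) dx = -6/π + 24/π^3;  ∫_0^1 2*x*sin(π*x) dx = 2/π.
Sum: 4/π + -6/π + 24/π^3 + 2/π = 24/π^3.
So RHS = -∫_0^1 v(x) φ(x) dx = -24/π^3.
LHS − RHS = 4/π ≠ 0, so the identity fails.
(For a valid weak derivative the identity must hold for EVERY test function, in particular this one. The failure shows v is NOT the weak derivative of u.)
Correct weak derivative would be u'(x) = -6*x**2 + 2*x.


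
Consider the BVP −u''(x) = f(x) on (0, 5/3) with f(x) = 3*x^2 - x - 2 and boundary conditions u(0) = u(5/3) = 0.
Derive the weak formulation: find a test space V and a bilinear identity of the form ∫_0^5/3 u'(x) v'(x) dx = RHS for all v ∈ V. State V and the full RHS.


V = H^1_0(0, 5/3) (so v(0) = v(5/3) = 0); weak form: ∫_0^5/3 u'v' dx = ∫_0^5/3 (3*x^2 - x - 2) v dx for all v ∈ V.

Multiply both sides by a test function v and integrate from 0 to 5/3:
  ∫_0^5/3 −u''(x) v(x) dx = ∫_0^5/3 f(x) v(x) dx.
Integrate the LHS by parts once:
  ∫_0^5/3 −u'' v dx = −[u'(x) v(x)]_0^5/3 + ∫_0^5/3 u'(x) v'(x) dx.
Thus ∫_0^5/3 u'(x) v'(x) dx = ∫_0^5/3 f(x) v(x) dx + [u'(x) v(x)]_0^5/3.
Choose V so that boundary terms are either known or forced to vanish.
u is Dirichlet: u(0) = u(5/3) = 0. Let V = H^1_0(0, 5/3); then v(0) = v(5/3) = 0, and [u' v]_0^5/3 = 0.
Weak formulation: find u (satisfying any essential BC) such that ∫_0^5/3 u'(x) v'(x) dx = ∫_0^5/3 f v dx for all v ∈ V.
Substituting f(x) = 3*x^2 - x - 2, the right-hand side is ∫_0^5/3 (3*x^2 - x - 2) v dx.


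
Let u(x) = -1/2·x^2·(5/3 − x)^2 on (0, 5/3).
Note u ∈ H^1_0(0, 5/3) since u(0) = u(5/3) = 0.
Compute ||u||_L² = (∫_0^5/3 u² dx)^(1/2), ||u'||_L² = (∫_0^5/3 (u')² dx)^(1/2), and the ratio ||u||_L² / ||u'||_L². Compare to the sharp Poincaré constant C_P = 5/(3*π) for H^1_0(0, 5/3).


||u||_L² / ||u'||_L² = 5*sqrt(3)/18 < C_P = 5/(3*π).

u(x) = -1/2·x^2·(5/3 − x)^2, so u'(x) = x*(-18*x^2 + 45*x - 25)/9.
u(x) = -1/2·x^2·(5/3 − x)^2 vanishes at x = 0 and x = 5/3, so u ∈ H^1_0(0, 5/3). Differentiate via the product rule and integrate the resulting polynomials term by term.
  ∫_0^5/3 u² dx = ∫_0^5/3 (x^8/4 - 5*x^7/3 + 25*x^6/6 - 125*x^5/27 + 625*x^4/324) dx. Term by term:
    ∫_0^5/3 x^8/4 dx = 1953125/708588;  ∫_0^5/3 -5*x^7/3 dx = -1953125/157464;  ∫_0^5/3 25*x^6/6 dx = 1953125/91854;
    ∫_0^5/3 -125*x^5/27 dx = -1953125/118098;  ∫_0^5/3 625*x^4/324 dx = 390625/78732.
  Sum: 1953125/708588 − 1953125/157464 + 1953125/91854 − 1953125/118098 + 390625/78732 = 390625/9920232.
  ∫_0^5/3 (u')² dx = ∫_0^5/3 (4*x^6 - 20*x^5 + 325*x^4/9 - 250*x^3/9 + 625*x^2/81) dx. Term by term:
    ∫_0^5/3 4*x^6 dx = 312500/15309;  ∫_0^5/3 -20*x^5 dx = -156250/2187;  ∫_0^5/3 325*x^4/9 dx = 203125/2187;
    ∫_0^5/3 -250*x^3/9 dx = -78125/1458;  ∫_0^5/3 625*x^2/81 dx = 78125/6561.
  Sum: 312500/15309 − 156250/2187 + 203125/2187 − 78125/1458 + 78125/6561 = 15625/91854.
∫_0^5/3 u² dx = 390625/9920232, so ||u||_L² = 625*sqrt(42)/20412.
∫_0^5/3 (u')² dx = 15625/91854, so ||u'||_L² = 125*sqrt(14)/1134.
Ratio ||u||_L² / ||u'||_L² = 5*sqrt(3)/18.
Sharp Poincaré constant on H^1_0(0, 5/3) is C_P = L/π = 5/(3*π), achieved by sin(3*π/5·x).
A polynomial bump cannot attain the sharp Poincaré constant (only the first sine eigenfunction does), so the ratio is strictly less than C_P, consistent with ||u||_L² ≤ C_P ||u'||_L².


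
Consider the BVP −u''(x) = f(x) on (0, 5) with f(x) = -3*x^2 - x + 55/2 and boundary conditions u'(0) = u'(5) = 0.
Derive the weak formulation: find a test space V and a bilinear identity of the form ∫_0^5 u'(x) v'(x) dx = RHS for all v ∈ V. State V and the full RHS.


V = H^1(0, 5) (no boundary constraint on v; u is determined up to an additive constant); weak form: ∫_0^5 u'v' dx = ∫_0^5 (-3*x^2 - x + 55/2) v dx for all v ∈ V.

Multiply both sides by a test function v and integrate from 0 to 5:
  ∫_0^5 −u''(x) v(x) dx = ∫_0^5 f(x) v(x) dx.
Integrate the LHS by parts once:
  ∫_0^5 −u'' v dx = −[u'(x) v(x)]_0^5 + ∫_0^5 u'(x) v'(x) dx.
Thus ∫_0^5 u'(x) v'(x) dx = ∫_0^5 f(x) v(x) dx + [u'(x) v(x)]_0^5.
Choose V so that boundary terms are either known or forced to vanish.
u has homogeneous Neumann: u'(0) = u'(5) = 0. So [u' v]_0^5 = 0·v(5) − 0·v(0) = 0 for any v; take V = H^1(0, 5).
Weak formulation: find u (satisfying any essential BC) such that ∫_0^5 u'(x) v'(x) dx = ∫_0^5 f v dx for all v ∈ V (homogeneous Neumann, so boundary terms vanish).
Substituting f(x) = -3*x^2 - x + 55/2, the right-hand side is ∫_0^5 (-3*x^2 - x + 55/2) v dx.
Compatibility check (pure Neumann): taking v ≡ 1 ∈ V gives 0 = ∫_0^5 f dx + (0) − (0), i.e. ∫_0^5 f dx must equal u'(0) − u'(5) = 0. Indeed ∫_0^5 (-3*x^2 - x + 55/2) dx = 0, so the data are compatible. The solution is then unique only up to an additive constant (fix it e.g. by requiring ∫_0^5 u dx = 0).
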